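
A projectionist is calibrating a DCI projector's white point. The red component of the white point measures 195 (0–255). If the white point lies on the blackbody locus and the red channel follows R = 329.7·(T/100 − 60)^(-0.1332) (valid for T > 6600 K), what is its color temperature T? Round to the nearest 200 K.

11200 K

(t − 60)^(-0.1332) = 195/329.7 = 0.59145.
t − 60 = 0.59145^(1/-0.1332) = 0.59145^(-7.508) = 51.564, so t = 111.564.
T = 100·t = 11156 K → 11200 K to the nearest 200 K.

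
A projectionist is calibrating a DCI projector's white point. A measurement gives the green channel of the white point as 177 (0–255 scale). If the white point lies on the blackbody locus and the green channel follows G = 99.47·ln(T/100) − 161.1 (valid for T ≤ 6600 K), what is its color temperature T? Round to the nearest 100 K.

3000 K

ln t = (177 + 161.1) / 99.47 = 3.3990.
t = e^3.3990 = 29.935.
T = 100·t = 2993 K → 3000 K to the nearest 100 K.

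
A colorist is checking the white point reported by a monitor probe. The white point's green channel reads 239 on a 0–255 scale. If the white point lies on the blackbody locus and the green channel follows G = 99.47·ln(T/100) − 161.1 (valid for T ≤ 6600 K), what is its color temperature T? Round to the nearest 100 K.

ln t = (239 + 161.1) / 99.47 = 4.0223.
t = e^4.0223 = 55.830.
T = 100·t = 5583 K → 5600 K to the nearest 100 K.

5600 K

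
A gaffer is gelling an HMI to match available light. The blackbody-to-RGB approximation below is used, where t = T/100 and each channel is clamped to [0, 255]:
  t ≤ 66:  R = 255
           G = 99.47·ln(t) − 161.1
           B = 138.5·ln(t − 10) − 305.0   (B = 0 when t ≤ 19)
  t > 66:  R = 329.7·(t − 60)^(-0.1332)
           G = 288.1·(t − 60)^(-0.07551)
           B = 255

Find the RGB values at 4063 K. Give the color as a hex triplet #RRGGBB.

t = 4063/100 = 40.63; the t ≤ 66 branch applies.
R = 255 by definition for t ≤ 66.
G = 99.47·ln 40.63 − 161.1 = 99.47·3.7045 − 161.1 = 207.387.
B = 138.5·ln(40.63 − 10) − 305.0 = 138.5·ln 30.63 − 305.0 = 138.5·3.4220 − 305.0 = 168.944.
Rounded: (255, 207, 169).
In hex: #FFCFA9.

#FFCFA9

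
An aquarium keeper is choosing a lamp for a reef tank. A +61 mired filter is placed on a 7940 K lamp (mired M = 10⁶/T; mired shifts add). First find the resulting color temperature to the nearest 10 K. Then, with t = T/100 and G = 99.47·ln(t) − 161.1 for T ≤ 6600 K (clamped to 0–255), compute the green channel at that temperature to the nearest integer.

235

M_in = 10⁶/7940 = 125.94; M_out = 125.94 + (+61) = 186.94.
T_out = 10⁶/186.94 = 5349.2 K → 5350 K; t = 53.5.
G = 99.47·ln 53.5 − 161.1 = 99.47·3.9797 − 161.1 = 234.759.
Rounded: 235.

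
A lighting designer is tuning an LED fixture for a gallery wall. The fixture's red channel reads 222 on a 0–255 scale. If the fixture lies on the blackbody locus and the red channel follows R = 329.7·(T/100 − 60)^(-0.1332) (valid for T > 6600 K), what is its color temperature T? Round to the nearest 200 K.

8000 K

(t − 60)^(-0.1332) = 222/329.7 = 0.67334.
t − 60 = 0.67334^(1/-0.1332) = 0.67334^(-7.508) = 19.478, so t = 79.478.
T = 100·t = 7948 K → 8000 K to the nearest 200 K.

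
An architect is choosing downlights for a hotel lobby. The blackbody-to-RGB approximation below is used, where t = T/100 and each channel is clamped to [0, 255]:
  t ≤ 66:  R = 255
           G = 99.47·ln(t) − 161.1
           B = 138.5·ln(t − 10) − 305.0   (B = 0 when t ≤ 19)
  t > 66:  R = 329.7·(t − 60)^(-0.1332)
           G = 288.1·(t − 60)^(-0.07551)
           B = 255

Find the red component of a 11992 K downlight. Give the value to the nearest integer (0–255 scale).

t = 11992/100 = 119.92; the t > 66 branch applies.
R = 329.7·(119.92 − 60)^(-0.1332) = 329.7·59.92^(-0.1332) = 329.7·0.57973 = 191.138.
Rounded: 191.

191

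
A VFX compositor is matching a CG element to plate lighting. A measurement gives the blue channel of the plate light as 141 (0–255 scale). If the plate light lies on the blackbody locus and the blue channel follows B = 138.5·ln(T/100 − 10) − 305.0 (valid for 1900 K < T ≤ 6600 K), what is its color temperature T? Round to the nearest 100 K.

3500 K

ln(t − 10) = (141 + 305.0) / 138.5 = 3.2202.
t − 10 = e^3.2202 = 25.034, so t = 35.034.
T = 100·t = 3503 K → 3500 K to the nearest 100 K.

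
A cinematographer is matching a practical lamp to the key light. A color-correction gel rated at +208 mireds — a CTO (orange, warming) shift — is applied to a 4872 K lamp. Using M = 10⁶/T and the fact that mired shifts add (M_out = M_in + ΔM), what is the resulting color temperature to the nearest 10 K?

M_in = 10⁶/4872 = 205.25 mireds.
M_out = 205.25 + (+208) = 413.25 mireds.
T_out = 10⁶/413.25 = 2419.8 K → 2420 K.

2420 K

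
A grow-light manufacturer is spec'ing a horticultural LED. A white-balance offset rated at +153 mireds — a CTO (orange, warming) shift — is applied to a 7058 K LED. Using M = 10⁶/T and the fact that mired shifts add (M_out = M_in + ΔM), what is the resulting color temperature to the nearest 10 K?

3390 K

M_in = 10⁶/7058 = 141.68 mireds.
M_out = 141.68 + (+153) = 294.68 mireds.
T_out = 10⁶/294.68 = 3393.5 K → 3390 K.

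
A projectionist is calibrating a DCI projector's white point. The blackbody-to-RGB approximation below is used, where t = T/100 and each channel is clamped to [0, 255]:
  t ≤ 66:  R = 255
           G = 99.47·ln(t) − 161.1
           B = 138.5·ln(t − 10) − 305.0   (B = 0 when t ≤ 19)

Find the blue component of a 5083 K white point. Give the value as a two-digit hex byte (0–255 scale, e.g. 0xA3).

0xD1

t = 5083/100 = 50.83; the t ≤ 66 branch applies.
B = 138.5·ln(50.83 − 10) − 305.0 = 138.5·ln 40.83 − 305.0 = 138.5·3.7094 − 305.0 = 208.754.
Rounded: 209; in hex, 0xD1.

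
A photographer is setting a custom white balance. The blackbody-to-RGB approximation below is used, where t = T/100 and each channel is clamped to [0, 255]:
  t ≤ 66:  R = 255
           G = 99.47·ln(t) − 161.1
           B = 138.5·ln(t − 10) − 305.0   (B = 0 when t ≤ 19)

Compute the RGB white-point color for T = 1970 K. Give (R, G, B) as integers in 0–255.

t = 1970/100 = 19.7; the t ≤ 66 branch applies.
R = 255 by definition for t ≤ 66.
G = 99.47·ln 19.7 − 161.1 = 99.47·2.9806 − 161.1 = 135.382.
B = 138.5·ln(19.7 − 10) − 305.0 = 138.5·ln 9.7 − 305.0 = 138.5·2.2721 − 305.0 = 9.689.
Rounded: (255, 135, 10).

(255, 135, 10)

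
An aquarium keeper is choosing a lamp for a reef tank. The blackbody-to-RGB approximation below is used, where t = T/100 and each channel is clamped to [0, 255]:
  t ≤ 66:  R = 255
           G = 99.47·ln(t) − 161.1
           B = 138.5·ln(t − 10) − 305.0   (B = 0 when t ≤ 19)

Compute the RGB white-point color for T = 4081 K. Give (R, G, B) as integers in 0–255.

(255, 208, 170)

t = 4081/100 = 40.81; the t ≤ 66 branch applies.
R = 255 by definition for t ≤ 66.
G = 99.47·ln 40.81 − 161.1 = 99.47·3.7089 − 161.1 = 207.827.
B = 138.5·ln(40.81 − 10) − 305.0 = 138.5·ln 30.81 − 305.0 = 138.5·3.4278 − 305.0 = 169.756.
Rounded: (255, 208, 170).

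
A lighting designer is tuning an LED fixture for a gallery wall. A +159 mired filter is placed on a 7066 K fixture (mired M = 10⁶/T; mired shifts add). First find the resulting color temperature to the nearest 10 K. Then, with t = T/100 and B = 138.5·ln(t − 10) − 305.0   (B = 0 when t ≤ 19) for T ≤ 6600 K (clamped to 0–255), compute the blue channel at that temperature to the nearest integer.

131

M_in = 10⁶/7066 = 141.52; M_out = 141.52 + (+159) = 300.52.
T_out = 10⁶/300.52 = 3327.5 K → 3330 K; t = 33.3.
B = 138.5·ln(33.3 − 10) − 305.0 = 138.5·ln 23.3 − 305.0 = 138.5·3.1485 − 305.0 = 131.061.
Rounded: 131.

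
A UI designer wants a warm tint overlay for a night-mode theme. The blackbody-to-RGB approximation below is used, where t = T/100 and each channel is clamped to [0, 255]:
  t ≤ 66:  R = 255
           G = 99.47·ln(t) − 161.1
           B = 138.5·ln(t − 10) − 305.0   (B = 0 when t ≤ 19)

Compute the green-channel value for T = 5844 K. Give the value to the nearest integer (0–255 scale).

t = 5844/100 = 58.44; the t ≤ 66 branch applies.
G = 99.47·ln 58.44 − 161.1 = 99.47·4.0680 − 161.1 = 243.544.
Rounded: 244.

244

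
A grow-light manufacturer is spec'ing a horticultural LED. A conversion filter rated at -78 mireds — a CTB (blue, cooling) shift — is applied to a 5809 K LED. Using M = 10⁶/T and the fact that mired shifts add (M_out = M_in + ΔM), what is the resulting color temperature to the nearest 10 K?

M_in = 10⁶/5809 = 172.15 mireds.
M_out = 172.15 + (-78) = 94.15 mireds.
T_out = 10⁶/94.15 = 10621.7 K → 10620 K.

10620 K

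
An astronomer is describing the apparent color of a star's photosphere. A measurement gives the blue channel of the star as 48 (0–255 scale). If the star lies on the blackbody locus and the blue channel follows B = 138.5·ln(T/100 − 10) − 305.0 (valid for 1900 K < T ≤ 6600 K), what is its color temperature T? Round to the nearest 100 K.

2300 K

ln(t − 10) = (48 + 305.0) / 138.5 = 2.5487.
t − 10 = e^2.5487 = 12.791, so t = 22.791.
T = 100·t = 2279 K → 2300 K to the nearest 100 K.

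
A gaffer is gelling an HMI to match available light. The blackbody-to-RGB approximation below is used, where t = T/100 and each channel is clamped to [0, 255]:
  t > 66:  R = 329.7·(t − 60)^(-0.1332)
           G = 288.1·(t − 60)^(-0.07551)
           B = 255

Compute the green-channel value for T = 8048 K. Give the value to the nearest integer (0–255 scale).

t = 8048/100 = 80.48; the t > 66 branch applies.
G = 288.1·(80.48 − 60)^(-0.07551) = 288.1·20.48^(-0.07551) = 288.1·0.79613 = 229.364.
Rounded: 229.

229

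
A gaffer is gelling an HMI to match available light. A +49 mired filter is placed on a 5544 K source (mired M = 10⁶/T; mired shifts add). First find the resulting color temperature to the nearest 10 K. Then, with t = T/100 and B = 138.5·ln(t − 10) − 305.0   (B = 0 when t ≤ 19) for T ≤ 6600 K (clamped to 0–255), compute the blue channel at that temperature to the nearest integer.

182

M_in = 10⁶/5544 = 180.38; M_out = 180.38 + (+49) = 229.38.
T_out = 10⁶/229.38 = 4359.7 K → 4360 K; t = 43.6.
B = 138.5·ln(43.6 − 10) − 305.0 = 138.5·ln 33.6 − 305.0 = 138.5·3.5145 − 305.0 = 181.762.
Rounded: 182.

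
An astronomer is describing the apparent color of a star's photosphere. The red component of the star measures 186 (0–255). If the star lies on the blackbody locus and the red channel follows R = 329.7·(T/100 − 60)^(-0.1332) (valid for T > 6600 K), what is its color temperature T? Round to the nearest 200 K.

13400 K

(t − 60)^(-0.1332) = 186/329.7 = 0.56415.
t − 60 = 0.56415^(1/-0.1332) = 0.56415^(-7.508) = 73.521, so t = 133.521.
T = 100·t = 13352 K → 13400 K to the nearest 200 K.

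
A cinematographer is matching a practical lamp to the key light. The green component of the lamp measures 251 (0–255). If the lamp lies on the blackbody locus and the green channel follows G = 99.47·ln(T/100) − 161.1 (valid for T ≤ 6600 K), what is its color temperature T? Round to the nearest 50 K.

6300 K

ln t = (251 + 161.1) / 99.47 = 4.1430.
t = e^4.1430 = 62.989.
T = 100·t = 6299 K → 6300 K to the nearest 50 K.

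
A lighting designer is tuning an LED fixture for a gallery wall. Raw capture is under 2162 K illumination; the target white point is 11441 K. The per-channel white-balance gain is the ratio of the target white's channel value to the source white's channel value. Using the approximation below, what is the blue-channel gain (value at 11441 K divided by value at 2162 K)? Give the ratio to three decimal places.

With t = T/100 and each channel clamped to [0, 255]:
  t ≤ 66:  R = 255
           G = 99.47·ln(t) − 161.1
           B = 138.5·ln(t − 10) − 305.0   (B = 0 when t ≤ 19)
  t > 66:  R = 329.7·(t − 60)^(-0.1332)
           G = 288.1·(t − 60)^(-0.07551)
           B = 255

7.348

At 2162 K (t = 21.62):
  B = 138.5·ln(21.62 − 10) − 305.0 = 138.5·ln 11.62 − 305.0 = 138.5·2.4527 − 305.0 = 34.703.
At 11441 K (t = 114.41):
  B = 255 by definition for t > 66.
Gain = 255.000 / 34.703 = 7.3481 → 7.348.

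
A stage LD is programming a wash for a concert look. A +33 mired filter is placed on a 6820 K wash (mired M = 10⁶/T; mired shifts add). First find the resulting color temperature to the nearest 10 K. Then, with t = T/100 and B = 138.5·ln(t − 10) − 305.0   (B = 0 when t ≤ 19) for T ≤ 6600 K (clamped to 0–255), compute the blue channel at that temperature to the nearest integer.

224

M_in = 10⁶/6820 = 146.63; M_out = 146.63 + (+33) = 179.63.
T_out = 10⁶/179.63 = 5567.1 K → 5570 K; t = 55.7.
B = 138.5·ln(55.7 − 10) − 305.0 = 138.5·ln 45.7 − 305.0 = 138.5·3.8221 − 305.0 = 224.361.
Rounded: 224.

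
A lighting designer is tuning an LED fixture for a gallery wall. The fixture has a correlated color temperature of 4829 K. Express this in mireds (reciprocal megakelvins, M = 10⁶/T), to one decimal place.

207.1 mireds

M = 10⁶ / 4829 = 207.082 → 207.1 mireds.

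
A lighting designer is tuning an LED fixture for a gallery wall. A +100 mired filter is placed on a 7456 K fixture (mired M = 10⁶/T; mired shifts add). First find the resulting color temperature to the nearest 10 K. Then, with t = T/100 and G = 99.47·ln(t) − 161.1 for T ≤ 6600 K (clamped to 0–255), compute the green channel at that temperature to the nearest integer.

212

M_in = 10⁶/7456 = 134.12; M_out = 134.12 + (+100) = 234.12.
T_out = 10⁶/234.12 = 4271.3 K → 4270 K; t = 42.7.
G = 99.47·ln 42.7 − 161.1 = 99.47·3.7542 − 161.1 = 212.330.
Rounded: 212.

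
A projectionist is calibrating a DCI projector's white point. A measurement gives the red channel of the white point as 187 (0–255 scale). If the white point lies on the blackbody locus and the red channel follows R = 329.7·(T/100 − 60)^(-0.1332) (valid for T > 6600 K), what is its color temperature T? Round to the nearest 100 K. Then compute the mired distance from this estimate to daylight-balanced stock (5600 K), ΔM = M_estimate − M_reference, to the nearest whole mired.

(t − 60)^(-0.1332) = 187/329.7 = 0.56718.
t − 60 = 0.56718^(1/-0.1332) = 0.56718^(-7.508) = 70.620, so t = 130.620.
T = 100·t = 13062 K → 13100 K to the nearest 100 K.
M_estimate = 10⁶/13100 = 76.34; M_reference = 10⁶/5600 = 178.57.
ΔM = 76.34 − 178.57 = -102.24 → -102 mireds.

-102 mireds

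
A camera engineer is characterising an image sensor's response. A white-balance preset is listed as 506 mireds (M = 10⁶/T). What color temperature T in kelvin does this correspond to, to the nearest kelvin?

T = 10⁶ / 506 = 1976.28 K → 1976 K.

1976 K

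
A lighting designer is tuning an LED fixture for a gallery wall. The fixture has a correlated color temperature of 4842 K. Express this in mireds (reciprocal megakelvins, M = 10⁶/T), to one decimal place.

206.5 mireds

M = 10⁶ / 4842 = 206.526 → 206.5 mireds.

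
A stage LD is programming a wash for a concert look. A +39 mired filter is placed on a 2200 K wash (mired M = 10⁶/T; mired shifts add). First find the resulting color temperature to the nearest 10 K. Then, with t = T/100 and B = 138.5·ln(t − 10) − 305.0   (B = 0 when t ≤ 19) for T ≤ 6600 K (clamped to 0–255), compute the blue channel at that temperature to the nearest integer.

18

M_in = 10⁶/2200 = 454.55; M_out = 454.55 + (+39) = 493.55.
T_out = 10⁶/493.55 = 2026.2 K → 2030 K; t = 20.3.
B = 138.5·ln(20.3 − 10) − 305.0 = 138.5·ln 10.3 − 305.0 = 138.5·2.3321 − 305.0 = 18.002.
Rounded: 18.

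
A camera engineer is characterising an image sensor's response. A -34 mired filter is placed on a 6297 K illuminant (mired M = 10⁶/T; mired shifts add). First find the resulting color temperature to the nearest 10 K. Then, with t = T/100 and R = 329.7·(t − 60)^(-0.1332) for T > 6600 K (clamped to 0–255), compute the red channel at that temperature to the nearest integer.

221

M_in = 10⁶/6297 = 158.81; M_out = 158.81 + (-34) = 124.81.
T_out = 10⁶/124.81 = 8012.4 K → 8010 K; t = 80.1.
R = 329.7·(80.1 − 60)^(-0.1332) = 329.7·20.1^(-0.1332) = 329.7·0.67052 = 221.072.
Rounded: 221.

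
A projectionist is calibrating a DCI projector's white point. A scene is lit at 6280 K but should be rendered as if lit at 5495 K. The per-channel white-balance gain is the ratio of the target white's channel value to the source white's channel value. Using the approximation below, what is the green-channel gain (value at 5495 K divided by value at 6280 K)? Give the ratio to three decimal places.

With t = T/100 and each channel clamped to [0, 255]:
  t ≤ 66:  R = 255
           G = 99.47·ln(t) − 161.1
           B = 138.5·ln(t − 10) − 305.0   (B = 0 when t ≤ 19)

At 6280 K (t = 62.8):
  G = 99.47·ln 62.8 − 161.1 = 99.47·4.1400 − 161.1 = 250.701.
At 5495 K (t = 54.95):
  G = 99.47·ln 54.95 − 161.1 = 99.47·4.0064 − 161.1 = 237.419.
Gain = 237.419 / 250.701 = 0.9470 → 0.947.

0.947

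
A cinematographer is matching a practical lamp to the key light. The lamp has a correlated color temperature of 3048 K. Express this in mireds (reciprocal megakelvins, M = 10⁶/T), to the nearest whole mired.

M = 10⁶ / 3048 = 328.084 → 328 mireds.

328 mireds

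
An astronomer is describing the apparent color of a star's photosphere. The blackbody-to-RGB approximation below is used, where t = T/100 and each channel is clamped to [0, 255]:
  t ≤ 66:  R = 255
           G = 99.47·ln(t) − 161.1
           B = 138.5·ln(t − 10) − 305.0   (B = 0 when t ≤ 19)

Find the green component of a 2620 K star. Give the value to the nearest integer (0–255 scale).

t = 2620/100 = 26.2; the t ≤ 66 branch applies.
G = 99.47·ln 26.2 − 161.1 = 99.47·3.2658 − 161.1 = 163.745.
Rounded: 164.

164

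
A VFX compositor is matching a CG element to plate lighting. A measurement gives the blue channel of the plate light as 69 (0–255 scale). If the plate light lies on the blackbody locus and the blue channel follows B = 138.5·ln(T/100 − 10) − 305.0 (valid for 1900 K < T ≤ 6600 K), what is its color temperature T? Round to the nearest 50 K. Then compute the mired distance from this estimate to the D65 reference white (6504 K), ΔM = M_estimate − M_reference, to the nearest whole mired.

+246 mireds

ln(t − 10) = (69 + 305.0) / 138.5 = 2.7004.
t − 10 = e^2.7004 = 14.885, so t = 24.885.
T = 100·t = 2489 K → 2500 K to the nearest 50 K.
M_estimate = 10⁶/2500 = 400.00; M_reference = 10⁶/6504 = 153.75.
ΔM = 400.00 − 153.75 = 246.25 → +246 mireds.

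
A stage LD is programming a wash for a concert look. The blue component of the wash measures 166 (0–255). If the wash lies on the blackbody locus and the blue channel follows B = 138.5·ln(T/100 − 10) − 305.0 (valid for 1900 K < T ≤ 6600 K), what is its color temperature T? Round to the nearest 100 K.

ln(t − 10) = (166 + 305.0) / 138.5 = 3.4007.
t − 10 = e^3.4007 = 29.986, so t = 39.986.
T = 100·t = 3999 K → 4000 K to the nearest 100 K.

4000 K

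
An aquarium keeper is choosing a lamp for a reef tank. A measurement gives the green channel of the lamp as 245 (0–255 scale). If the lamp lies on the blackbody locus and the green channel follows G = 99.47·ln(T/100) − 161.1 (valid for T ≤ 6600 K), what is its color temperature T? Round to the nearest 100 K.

5900 K

ln t = (245 + 161.1) / 99.47 = 4.0826.
t = e^4.0826 = 59.302.
T = 100·t = 5930 K → 5900 K to the nearest 100 K.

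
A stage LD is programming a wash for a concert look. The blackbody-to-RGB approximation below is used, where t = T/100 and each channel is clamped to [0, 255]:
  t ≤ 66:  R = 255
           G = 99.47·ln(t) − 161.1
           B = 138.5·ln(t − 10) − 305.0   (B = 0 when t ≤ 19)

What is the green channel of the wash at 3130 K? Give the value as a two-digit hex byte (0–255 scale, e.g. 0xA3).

t = 3130/100 = 31.3; the t ≤ 66 branch applies.
G = 99.47·ln 31.3 − 161.1 = 99.47·3.4436 − 161.1 = 181.437.
Rounded: 181; in hex, 0xB5.

0xB5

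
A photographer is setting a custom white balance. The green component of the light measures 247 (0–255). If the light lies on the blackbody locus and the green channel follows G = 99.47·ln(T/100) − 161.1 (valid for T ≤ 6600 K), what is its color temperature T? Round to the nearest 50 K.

ln t = (247 + 161.1) / 99.47 = 4.1027.
t = e^4.1027 = 60.506.
T = 100·t = 6051 K → 6050 K to the nearest 50 K.

6050 K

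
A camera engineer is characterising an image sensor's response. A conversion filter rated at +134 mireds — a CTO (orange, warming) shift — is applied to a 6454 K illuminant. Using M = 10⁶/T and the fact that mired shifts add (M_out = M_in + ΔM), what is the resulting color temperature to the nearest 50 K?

M_in = 10⁶/6454 = 154.94 mireds.
M_out = 154.94 + (+134) = 288.94 mireds.
T_out = 10⁶/288.94 = 3460.9 K → 3450 K.

3450 K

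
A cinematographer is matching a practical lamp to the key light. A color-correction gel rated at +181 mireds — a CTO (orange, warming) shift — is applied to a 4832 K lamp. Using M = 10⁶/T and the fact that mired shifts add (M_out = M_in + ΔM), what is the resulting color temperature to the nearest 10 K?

2580 K

M_in = 10⁶/4832 = 206.95 mireds.
M_out = 206.95 + (+181) = 387.95 mireds.
T_out = 10⁶/387.95 = 2577.6 K → 2580 K.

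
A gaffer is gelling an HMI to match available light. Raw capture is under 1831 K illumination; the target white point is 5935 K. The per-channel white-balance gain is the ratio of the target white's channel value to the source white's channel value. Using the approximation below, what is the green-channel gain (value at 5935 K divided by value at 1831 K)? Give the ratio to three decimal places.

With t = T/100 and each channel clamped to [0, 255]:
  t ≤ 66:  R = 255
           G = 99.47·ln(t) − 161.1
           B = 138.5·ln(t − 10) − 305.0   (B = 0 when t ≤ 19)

At 1831 K (t = 18.31):
  G = 99.47·ln 18.31 − 161.1 = 99.47·2.9074 − 161.1 = 128.104.
At 5935 K (t = 59.35):
  G = 99.47·ln 59.35 − 161.1 = 99.47·4.0835 − 161.1 = 245.081.
Gain = 245.081 / 128.104 = 1.9131 → 1.913.

1.913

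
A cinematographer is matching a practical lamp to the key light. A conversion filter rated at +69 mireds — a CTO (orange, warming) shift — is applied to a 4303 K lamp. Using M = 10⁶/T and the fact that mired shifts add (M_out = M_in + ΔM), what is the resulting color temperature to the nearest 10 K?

3320 K

M_in = 10⁶/4303 = 232.40 mireds.
M_out = 232.40 + (+69) = 301.40 mireds.
T_out = 10⁶/301.40 = 3317.9 K → 3320 K.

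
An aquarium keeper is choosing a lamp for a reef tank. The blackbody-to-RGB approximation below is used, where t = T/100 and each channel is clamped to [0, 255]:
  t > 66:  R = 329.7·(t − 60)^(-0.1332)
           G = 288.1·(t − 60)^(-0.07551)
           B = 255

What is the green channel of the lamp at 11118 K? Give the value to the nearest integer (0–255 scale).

t = 11118/100 = 111.18; the t > 66 branch applies.
G = 288.1·(111.18 − 60)^(-0.07551) = 288.1·51.18^(-0.07551) = 288.1·0.74293 = 214.037.
Rounded: 214.

214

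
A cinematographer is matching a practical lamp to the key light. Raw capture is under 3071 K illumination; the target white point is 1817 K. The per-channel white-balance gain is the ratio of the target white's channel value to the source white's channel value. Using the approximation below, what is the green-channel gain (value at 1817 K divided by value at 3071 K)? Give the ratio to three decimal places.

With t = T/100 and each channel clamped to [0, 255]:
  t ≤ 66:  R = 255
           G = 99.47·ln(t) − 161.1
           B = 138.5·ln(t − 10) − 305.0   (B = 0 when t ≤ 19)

At 3071 K (t = 30.71):
  G = 99.47·ln 30.71 − 161.1 = 99.47·3.4246 − 161.1 = 179.544.
At 1817 K (t = 18.17):
  G = 99.47·ln 18.17 − 161.1 = 99.47·2.8998 − 161.1 = 127.340.
Gain = 127.340 / 179.544 = 0.7092 → 0.709.

0.709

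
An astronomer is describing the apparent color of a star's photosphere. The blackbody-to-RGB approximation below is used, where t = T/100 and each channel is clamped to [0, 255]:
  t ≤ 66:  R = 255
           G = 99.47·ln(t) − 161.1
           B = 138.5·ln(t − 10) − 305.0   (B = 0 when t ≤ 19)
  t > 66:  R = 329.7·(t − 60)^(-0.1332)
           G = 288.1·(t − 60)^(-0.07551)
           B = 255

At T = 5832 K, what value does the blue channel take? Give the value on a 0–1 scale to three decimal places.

0.910

t = 5832/100 = 58.32; the t ≤ 66 branch applies.
B = 138.5·ln(58.32 − 10) − 305.0 = 138.5·ln 48.32 − 305.0 = 138.5·3.8778 − 305.0 = 232.082.
On a 0–1 scale: 232.082/255 = 0.9101 → 0.910.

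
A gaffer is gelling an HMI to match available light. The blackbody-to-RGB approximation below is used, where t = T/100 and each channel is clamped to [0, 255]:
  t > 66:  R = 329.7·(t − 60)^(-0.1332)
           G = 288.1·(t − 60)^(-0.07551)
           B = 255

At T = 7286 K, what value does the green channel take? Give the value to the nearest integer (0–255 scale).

t = 7286/100 = 72.86; the t > 66 branch applies.
G = 288.1·(72.86 − 60)^(-0.07551) = 288.1·12.86^(-0.07551) = 288.1·0.82460 = 237.566.
Rounded: 238.

238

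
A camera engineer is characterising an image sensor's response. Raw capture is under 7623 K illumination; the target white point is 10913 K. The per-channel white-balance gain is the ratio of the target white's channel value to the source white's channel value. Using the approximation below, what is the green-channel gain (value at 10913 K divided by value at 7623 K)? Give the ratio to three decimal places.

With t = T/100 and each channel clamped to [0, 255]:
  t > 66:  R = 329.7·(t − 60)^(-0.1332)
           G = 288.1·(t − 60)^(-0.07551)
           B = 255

0.920

At 7623 K (t = 76.23):
  G = 288.1·(76.23 − 60)^(-0.07551) = 288.1·16.23^(-0.07551) = 288.1·0.81023 = 233.428.
At 10913 K (t = 109.13):
  G = 288.1·(109.13 − 60)^(-0.07551) = 288.1·49.13^(-0.07551) = 288.1·0.74522 = 214.699.
Gain = 214.699 / 233.428 = 0.9198 → 0.920.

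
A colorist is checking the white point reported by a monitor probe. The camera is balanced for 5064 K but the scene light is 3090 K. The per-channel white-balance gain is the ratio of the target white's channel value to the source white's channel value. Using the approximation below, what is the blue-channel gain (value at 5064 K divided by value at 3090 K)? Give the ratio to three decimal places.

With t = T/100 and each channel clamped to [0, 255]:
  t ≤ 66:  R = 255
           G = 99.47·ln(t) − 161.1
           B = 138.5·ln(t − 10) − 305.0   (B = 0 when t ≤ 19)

1.794

At 3090 K (t = 30.9):
  B = 138.5·ln(30.9 − 10) − 305.0 = 138.5·ln 20.9 − 305.0 = 138.5·3.0397 − 305.0 = 116.005.
At 5064 K (t = 50.64):
  B = 138.5·ln(50.64 − 10) − 305.0 = 138.5·ln 40.64 − 305.0 = 138.5·3.7048 − 305.0 = 208.108.
Gain = 208.108 / 116.005 = 1.7940 → 1.794.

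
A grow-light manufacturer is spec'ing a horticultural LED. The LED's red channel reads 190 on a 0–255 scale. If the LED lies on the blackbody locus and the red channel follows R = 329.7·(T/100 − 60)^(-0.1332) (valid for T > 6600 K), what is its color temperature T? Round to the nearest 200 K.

12200 K

(t − 60)^(-0.1332) = 190/329.7 = 0.57628.
t − 60 = 0.57628^(1/-0.1332) = 0.57628^(-7.508) = 62.667, so t = 122.667.
T = 100·t = 12267 K → 12200 K to the nearest 200 K.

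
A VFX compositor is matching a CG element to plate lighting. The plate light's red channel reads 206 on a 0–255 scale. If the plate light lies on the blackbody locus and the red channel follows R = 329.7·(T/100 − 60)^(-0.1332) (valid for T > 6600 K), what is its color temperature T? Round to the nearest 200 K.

9400 K

(t − 60)^(-0.1332) = 206/329.7 = 0.62481.
t − 60 = 0.62481^(1/-0.1332) = 0.62481^(-7.508) = 34.152, so t = 94.152.
T = 100·t = 9415 K → 9400 K to the nearest 200 K.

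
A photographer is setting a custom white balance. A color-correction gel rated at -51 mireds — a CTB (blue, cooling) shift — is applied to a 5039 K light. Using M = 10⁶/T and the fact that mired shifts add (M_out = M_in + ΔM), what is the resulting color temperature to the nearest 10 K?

6780 K

M_in = 10⁶/5039 = 198.45 mireds.
M_out = 198.45 + (-51) = 147.45 mireds.
T_out = 10⁶/147.45 = 6781.9 K → 6780 K.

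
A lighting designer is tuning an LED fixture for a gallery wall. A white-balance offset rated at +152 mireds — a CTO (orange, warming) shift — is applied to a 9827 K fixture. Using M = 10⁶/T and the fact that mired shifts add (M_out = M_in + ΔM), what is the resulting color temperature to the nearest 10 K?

M_in = 10⁶/9827 = 101.76 mireds.
M_out = 101.76 + (+152) = 253.76 mireds.
T_out = 10⁶/253.76 = 3940.7 K → 3940 K.

3940 K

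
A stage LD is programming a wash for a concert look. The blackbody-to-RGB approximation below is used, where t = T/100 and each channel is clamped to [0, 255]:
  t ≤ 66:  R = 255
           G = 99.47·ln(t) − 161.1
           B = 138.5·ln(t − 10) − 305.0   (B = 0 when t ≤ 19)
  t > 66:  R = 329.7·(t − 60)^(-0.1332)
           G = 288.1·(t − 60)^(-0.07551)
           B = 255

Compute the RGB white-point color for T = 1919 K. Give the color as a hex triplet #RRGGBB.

t = 1919/100 = 19.19; the t ≤ 66 branch applies.
R = 255 by definition for t ≤ 66.
G = 99.47·ln 19.19 − 161.1 = 99.47·2.9544 − 161.1 = 132.773.
B = 138.5·ln(19.19 − 10) − 305.0 = 138.5·ln 9.19 − 305.0 = 138.5·2.2181 − 305.0 = 2.209.
Rounded: (255, 133, 2).
In hex: #FF8502.

#FF8502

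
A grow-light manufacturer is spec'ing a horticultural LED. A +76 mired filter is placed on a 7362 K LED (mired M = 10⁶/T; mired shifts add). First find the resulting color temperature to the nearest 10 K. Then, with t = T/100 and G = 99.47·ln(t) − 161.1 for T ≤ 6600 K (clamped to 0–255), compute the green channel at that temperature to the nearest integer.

M_in = 10⁶/7362 = 135.83; M_out = 135.83 + (+76) = 211.83.
T_out = 10⁶/211.83 = 4720.7 K → 4720 K; t = 47.2.
G = 99.47·ln 47.2 − 161.1 = 99.47·3.8544 − 161.1 = 222.297.
Rounded: 222.

222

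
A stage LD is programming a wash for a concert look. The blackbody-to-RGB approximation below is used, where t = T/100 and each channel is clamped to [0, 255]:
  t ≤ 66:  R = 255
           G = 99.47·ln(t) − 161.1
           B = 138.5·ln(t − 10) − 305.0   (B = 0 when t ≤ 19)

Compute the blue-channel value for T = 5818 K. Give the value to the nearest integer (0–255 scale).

232

t = 5818/100 = 58.18; the t ≤ 66 branch applies.
B = 138.5·ln(58.18 − 10) − 305.0 = 138.5·ln 48.18 − 305.0 = 138.5·3.8749 − 305.0 = 231.680.
Rounded: 232.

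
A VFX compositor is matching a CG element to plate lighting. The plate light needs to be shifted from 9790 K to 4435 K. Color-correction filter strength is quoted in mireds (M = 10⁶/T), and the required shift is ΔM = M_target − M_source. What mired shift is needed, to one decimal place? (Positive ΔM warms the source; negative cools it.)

M_source = 10⁶/9790 = 102.145; M_target = 10⁶/4435 = 225.479.
ΔM = 225.479 − 102.145 = 123.334 → +123.3 mireds, a warming shift.

+123.3 mireds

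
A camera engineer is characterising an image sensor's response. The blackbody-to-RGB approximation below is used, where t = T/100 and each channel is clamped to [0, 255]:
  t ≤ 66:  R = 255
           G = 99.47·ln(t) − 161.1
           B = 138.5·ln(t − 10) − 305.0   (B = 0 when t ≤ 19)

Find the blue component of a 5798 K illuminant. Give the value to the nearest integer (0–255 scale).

t = 5798/100 = 57.98; the t ≤ 66 branch applies.
B = 138.5·ln(57.98 − 10) − 305.0 = 138.5·ln 47.98 − 305.0 = 138.5·3.8708 − 305.0 = 231.104.
Rounded: 231.

231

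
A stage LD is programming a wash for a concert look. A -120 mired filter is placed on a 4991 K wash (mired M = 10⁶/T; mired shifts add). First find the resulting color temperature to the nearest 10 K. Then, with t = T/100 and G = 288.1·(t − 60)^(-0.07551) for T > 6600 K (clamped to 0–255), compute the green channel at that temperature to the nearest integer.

210

M_in = 10⁶/4991 = 200.36; M_out = 200.36 + (-120) = 80.36.
T_out = 10⁶/80.36 = 12443.9 K → 12440 K; t = 124.4.
G = 288.1·(124.4 − 60)^(-0.07551) = 288.1·64.4^(-0.07551) = 288.1·0.73015 = 210.356.
Rounded: 210.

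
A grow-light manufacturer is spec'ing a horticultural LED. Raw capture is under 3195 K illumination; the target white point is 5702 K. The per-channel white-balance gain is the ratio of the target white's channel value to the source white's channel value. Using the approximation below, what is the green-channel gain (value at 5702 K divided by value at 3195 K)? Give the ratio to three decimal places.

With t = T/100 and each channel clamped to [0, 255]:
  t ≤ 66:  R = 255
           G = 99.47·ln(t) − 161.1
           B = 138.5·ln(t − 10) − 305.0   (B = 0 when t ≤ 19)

At 3195 K (t = 31.95):
  G = 99.47·ln 31.95 − 161.1 = 99.47·3.4642 − 161.1 = 183.481.
At 5702 K (t = 57.02):
  G = 99.47·ln 57.02 − 161.1 = 99.47·4.0434 − 161.1 = 241.097.
Gain = 241.097 / 183.481 = 1.3140 → 1.314.

1.314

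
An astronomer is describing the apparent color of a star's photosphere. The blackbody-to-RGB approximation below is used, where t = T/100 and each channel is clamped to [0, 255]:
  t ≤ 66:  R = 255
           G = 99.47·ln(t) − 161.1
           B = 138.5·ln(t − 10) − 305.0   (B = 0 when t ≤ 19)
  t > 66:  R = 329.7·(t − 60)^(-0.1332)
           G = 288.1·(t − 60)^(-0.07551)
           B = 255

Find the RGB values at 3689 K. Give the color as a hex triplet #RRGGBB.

t = 3689/100 = 36.89; the t ≤ 66 branch applies.
R = 255 by definition for t ≤ 66.
G = 99.47·ln 36.89 − 161.1 = 99.47·3.6079 − 161.1 = 197.782.
B = 138.5·ln(36.89 − 10) − 305.0 = 138.5·ln 26.89 − 305.0 = 138.5·3.2918 − 305.0 = 150.908.
Rounded: (255, 198, 151).
In hex: #FFC697.

#FFC697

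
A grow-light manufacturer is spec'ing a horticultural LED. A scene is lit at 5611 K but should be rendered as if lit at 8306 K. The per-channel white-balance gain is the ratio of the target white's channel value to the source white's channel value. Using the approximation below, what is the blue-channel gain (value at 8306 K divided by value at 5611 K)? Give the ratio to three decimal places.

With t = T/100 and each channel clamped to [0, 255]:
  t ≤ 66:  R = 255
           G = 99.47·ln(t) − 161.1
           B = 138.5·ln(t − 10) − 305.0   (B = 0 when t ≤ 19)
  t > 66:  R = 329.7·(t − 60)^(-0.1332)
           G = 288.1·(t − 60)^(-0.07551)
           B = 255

At 5611 K (t = 56.11):
  B = 138.5·ln(56.11 − 10) − 305.0 = 138.5·ln 46.11 − 305.0 = 138.5·3.8310 − 305.0 = 225.598.
At 8306 K (t = 83.06):
  B = 255 by definition for t > 66.
Gain = 255.000 / 225.598 = 1.1303 → 1.130.

1.130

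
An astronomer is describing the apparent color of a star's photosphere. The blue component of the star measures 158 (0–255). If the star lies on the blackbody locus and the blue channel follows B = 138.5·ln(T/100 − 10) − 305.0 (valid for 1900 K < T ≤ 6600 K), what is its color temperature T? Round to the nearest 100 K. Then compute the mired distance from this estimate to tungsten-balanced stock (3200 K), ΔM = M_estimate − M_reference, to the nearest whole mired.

-49 mireds

ln(t − 10) = (158 + 305.0) / 138.5 = 3.3430.
t − 10 = e^3.3430 = 28.303, so t = 38.303.
T = 100·t = 3830 K → 3800 K to the nearest 100 K.
M_estimate = 10⁶/3800 = 263.16; M_reference = 10⁶/3200 = 312.50.
ΔM = 263.16 − 312.50 = -49.34 → -49 mireds.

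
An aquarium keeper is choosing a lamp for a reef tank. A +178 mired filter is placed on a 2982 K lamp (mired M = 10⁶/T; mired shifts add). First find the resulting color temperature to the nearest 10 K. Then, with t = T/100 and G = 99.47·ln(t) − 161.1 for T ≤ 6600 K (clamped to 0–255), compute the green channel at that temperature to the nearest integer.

M_in = 10⁶/2982 = 335.35; M_out = 335.35 + (+178) = 513.35.
T_out = 10⁶/513.35 = 1948.0 K → 1950 K; t = 19.5.
G = 99.47·ln 19.5 − 161.1 = 99.47·2.9704 − 161.1 = 134.367.
Rounded: 134.

134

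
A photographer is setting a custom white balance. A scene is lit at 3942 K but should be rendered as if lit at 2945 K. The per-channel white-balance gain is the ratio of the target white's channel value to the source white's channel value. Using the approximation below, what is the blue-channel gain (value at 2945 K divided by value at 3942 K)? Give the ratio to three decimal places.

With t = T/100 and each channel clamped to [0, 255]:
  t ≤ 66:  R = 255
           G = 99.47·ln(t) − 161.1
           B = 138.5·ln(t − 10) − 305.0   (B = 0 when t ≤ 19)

0.649

At 3942 K (t = 39.42):
  B = 138.5·ln(39.42 − 10) − 305.0 = 138.5·ln 29.42 − 305.0 = 138.5·3.3817 − 305.0 = 163.362.
At 2945 K (t = 29.45):
  B = 138.5·ln(29.45 − 10) − 305.0 = 138.5·ln 19.45 − 305.0 = 138.5·2.9678 − 305.0 = 106.047.
Gain = 106.047 / 163.362 = 0.6492 → 0.649.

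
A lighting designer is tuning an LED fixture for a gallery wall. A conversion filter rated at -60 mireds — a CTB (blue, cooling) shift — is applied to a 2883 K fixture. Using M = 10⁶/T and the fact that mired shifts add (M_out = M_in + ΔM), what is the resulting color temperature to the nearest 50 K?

M_in = 10⁶/2883 = 346.86 mireds.
M_out = 346.86 + (-60) = 286.86 mireds.
T_out = 10⁶/286.86 = 3486.0 K → 3500 K.

3500 K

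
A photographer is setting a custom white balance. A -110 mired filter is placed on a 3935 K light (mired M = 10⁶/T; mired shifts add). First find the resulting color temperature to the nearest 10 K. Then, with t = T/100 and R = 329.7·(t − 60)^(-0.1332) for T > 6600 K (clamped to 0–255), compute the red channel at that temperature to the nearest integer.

245

M_in = 10⁶/3935 = 254.13; M_out = 254.13 + (-110) = 144.13.
T_out = 10⁶/144.13 = 6938.2 K → 6940 K; t = 69.4.
R = 329.7·(69.4 − 60)^(-0.1332) = 329.7·9.4^(-0.1332) = 329.7·0.74196 = 244.624.
Rounded: 245.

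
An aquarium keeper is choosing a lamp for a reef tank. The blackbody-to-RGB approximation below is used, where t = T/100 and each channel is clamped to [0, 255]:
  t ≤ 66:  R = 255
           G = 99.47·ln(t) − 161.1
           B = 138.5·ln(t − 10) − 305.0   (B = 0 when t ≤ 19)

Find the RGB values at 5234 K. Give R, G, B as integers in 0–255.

R=255, G=233, B=214

t = 5234/100 = 52.34; the t ≤ 66 branch applies.
R = 255 by definition for t ≤ 66.
G = 99.47·ln 52.34 − 161.1 = 99.47·3.9578 − 161.1 = 232.578.
B = 138.5·ln(52.34 − 10) − 305.0 = 138.5·ln 42.34 − 305.0 = 138.5·3.7457 − 305.0 = 213.784.
Rounded: (255, 233, 214).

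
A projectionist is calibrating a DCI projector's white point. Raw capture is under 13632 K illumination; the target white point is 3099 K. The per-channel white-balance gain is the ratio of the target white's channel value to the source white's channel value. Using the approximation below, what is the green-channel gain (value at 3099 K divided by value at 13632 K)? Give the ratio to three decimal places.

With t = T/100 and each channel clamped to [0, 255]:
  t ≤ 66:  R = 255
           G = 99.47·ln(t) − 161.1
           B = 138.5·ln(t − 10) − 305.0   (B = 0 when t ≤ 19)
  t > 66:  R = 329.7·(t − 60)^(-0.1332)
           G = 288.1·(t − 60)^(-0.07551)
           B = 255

0.869

At 13632 K (t = 136.32):
  G = 288.1·(136.32 − 60)^(-0.07551) = 288.1·76.32^(-0.07551) = 288.1·0.72085 = 207.675.
At 3099 K (t = 30.99):
  G = 99.47·ln 30.99 − 161.1 = 99.47·3.4337 − 161.1 = 180.447.
Gain = 180.447 / 207.675 = 0.8689 → 0.869.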